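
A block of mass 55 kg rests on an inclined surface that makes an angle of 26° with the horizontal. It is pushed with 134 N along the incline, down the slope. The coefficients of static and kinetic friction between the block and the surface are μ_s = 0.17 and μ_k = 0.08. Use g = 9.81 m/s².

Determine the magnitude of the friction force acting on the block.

f ≈ 38.8 N (up the incline)

Normal force: N = m g cos θ = 55 × 9.81 × cos 26° = 484.9 N.
Parallel to the incline, ΣF = 0 gives f = m g sin θ + P = 236.5 + 134 = 370.5 N (up-slope positive).
Maximum static friction available: μ_s N = 0.17 × 484.9 = 82.44 N.
Since |370.5| > 82.44 N, static friction cannot hold it; the block slides down the incline and kinetic friction applies: f = μ_k N = 0.08 × 484.9 = 38.8 N.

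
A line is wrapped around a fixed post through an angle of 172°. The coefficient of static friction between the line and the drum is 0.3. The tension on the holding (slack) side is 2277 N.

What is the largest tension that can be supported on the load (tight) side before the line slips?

T_max ≈ 5600 N

At impending slip the capstan equation gives T₂/T₁ = e^{μβ} with β in radians.
β = 172° × π/180 = 3.002 rad.
e^{μβ} = e^{0.3×3.002} = 2.461.
T₂ = T₁ · e^{μβ} = 2277 × 2.461 = 5600 N.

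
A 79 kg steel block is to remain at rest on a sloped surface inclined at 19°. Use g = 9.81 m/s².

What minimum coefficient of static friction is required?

At the slip threshold m g sin θ = μ_s m g cos θ, so μ_s,min = tan θ.
μ_s,min = tan 19° = 0.344.

μ_s,min ≈ 0.344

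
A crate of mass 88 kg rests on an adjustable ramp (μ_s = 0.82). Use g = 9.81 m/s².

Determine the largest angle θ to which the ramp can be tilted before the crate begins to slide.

θ_max ≈ 39.4°

At the slip threshold, m g sin θ = μ_s · m g cos θ, so tan θ = μ_s.
θ_max = arctan(0.82) = 39.4°.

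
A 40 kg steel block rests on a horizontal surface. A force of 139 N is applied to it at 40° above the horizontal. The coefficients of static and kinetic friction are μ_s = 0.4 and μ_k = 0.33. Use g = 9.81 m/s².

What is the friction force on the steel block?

The vertical component of P reduces the normal force: N = m g − P sin α = 392.4 − 89.35 = 303.1 N.
Horizontally, friction must balance P cos α = 106.5 N.
μ_s N = 0.4 × 303.1 = 121.2 N.
106.5 ≤ 121.2 N → static; friction equals the required 106 N.

f ≈ 106 N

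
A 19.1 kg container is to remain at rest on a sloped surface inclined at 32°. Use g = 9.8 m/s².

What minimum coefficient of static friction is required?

μ_s,min ≈ 0.625

At the slip threshold m g sin θ = μ_s m g cos θ, so μ_s,min = tan θ.
μ_s,min = tan 32° = 0.625.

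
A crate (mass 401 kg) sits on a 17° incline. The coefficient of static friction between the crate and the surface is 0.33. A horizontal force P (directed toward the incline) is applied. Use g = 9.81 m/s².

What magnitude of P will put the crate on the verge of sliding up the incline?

At impending motion up the slope, friction acts down-slope at its limit: f = μ_s N.
Perpendicular to the incline: N = m g cos θ + P sin θ.
Along the incline: P cos θ = m g sin θ + μ_s N = m g sin θ + μ_s (m g cos θ + P sin θ).
Solving, P (cos θ − μ_s sin θ) = m g (sin θ + μ_s cos θ), so P = 401×9.81×(sin 17° + 0.33 cos 17°)/(cos 17° − 0.33 sin 17°) = 3930×0.608/0.8598 = 2780 N.

P ≈ 2780 N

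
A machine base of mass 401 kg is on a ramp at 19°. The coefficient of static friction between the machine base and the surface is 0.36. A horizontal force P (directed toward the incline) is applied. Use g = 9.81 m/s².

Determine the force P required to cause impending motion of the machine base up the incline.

P ≈ 3160 N

At impending motion up the slope, friction acts down-slope at its limit: f = μ_s N.
Perpendicular to the incline: N = m g cos θ + P sin θ.
Along the incline: P cos θ = m g sin θ + μ_s N = m g sin θ + μ_s (m g cos θ + P sin θ).
Solving, P (cos θ − μ_s sin θ) = m g (sin θ + μ_s cos θ), so P = 401×9.81×(sin 19° + 0.36 cos 19°)/(cos 19° − 0.36 sin 19°) = 3930×0.666/0.8283 = 3160 N.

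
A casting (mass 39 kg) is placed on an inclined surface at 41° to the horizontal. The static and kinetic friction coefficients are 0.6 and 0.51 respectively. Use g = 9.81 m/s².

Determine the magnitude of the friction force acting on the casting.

Perpendicular to the surface, N = m g cos θ = 39·9.81·cos 41° = 288.7 N.
Along the slope the weight component is m g sin θ = 251 N; friction must supply exactly this, acting up-slope.
Maximum static friction available: μ_s N = 0.6 × 288.7 = 173.2 N.
Since |251| > 173.2 N, static friction cannot hold it; the casting slides down the incline and kinetic friction applies: f = μ_k N = 0.51 × 288.7 = 147 N.

f ≈ 147 N (up the incline)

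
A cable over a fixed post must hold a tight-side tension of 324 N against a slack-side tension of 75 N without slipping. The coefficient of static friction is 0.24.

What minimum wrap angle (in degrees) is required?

T₂/T₁ = e^{μβ} → β = ln(T₂/T₁)/μ.
β = ln(324/75)/0.24 = 1.463/0.24 = 6.097 rad.
In degrees: β = 6.097 × 180/π = 349°.

β_min ≈ 349°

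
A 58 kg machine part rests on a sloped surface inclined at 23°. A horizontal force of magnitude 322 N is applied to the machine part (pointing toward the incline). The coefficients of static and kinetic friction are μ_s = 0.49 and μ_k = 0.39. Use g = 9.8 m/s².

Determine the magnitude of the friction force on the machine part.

Resolve perpendicular to the incline: N = m g cos θ + P sin θ = 58×9.8×cos 23° + 322×sin 23° = 649 N.
Parallel to the incline: P cos θ − m g sin θ = 296.4 − 222.1 = 74.31 N; the friction needed to balance this is 74.31 N acting down the slope.
Maximum static friction: μ_s N = 0.49 × 649 = 318 N.
Since 74.31 N is within the 318 N limit, the machine part stays put and friction is exactly 74.3 N.

f ≈ 74.3 N (down the incline)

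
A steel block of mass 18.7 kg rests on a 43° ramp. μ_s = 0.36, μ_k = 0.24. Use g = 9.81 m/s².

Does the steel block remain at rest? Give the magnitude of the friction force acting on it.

N = m g cos θ = 134 N.
Down-slope weight component: m g sin θ = 125 N.
μ_s N = 48.3 N.
125 > 48.3 N, so it slides; kinetic friction f = μ_k N = 0.24×134 = 32.2 N.

f ≈ 32.2 N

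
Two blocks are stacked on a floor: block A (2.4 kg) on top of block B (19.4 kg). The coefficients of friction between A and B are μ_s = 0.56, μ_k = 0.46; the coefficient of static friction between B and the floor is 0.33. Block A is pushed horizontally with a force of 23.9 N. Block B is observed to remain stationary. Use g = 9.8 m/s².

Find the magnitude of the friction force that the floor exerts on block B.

Normal force at the A–B interface: N₁ = m_A g = 23.52 N.
Maximum static friction on A from B: μ_s N₁ = 0.56×23.52 = 13.17 N.
P = 23.9 N exceeds that limit, so A slips over B and the interface friction becomes kinetic: f₁ = μ_k N₁ = 0.46×23.52 = 10.8 N.
By Newton's third law B feels 10.8 N forward from A. With B stationary, the floor's static friction on B balances it: f₂ = 10.8 N (well within μ_s(m_A+m_B)g = 70.5 N).

f ≈ 10.8 N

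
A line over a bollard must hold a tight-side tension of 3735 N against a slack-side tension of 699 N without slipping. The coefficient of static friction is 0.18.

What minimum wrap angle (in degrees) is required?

β_min ≈ 533°

T₂/T₁ = e^{μβ} → β = ln(T₂/T₁)/μ.
β = ln(3735/699)/0.18 = 1.676/0.18 = 9.31 rad.
In degrees: β = 9.31 × 180/π = 533°.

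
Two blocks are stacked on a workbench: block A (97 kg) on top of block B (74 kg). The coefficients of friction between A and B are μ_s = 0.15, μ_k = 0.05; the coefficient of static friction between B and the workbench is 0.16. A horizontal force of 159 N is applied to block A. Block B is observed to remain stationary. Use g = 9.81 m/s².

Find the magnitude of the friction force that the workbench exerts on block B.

f ≈ 47.6 N

Normal force at the A–B interface: N₁ = m_A g = 951.6 N.
Maximum static friction on A from B: μ_s N₁ = 0.15×951.6 = 142.7 N.
P = 159 N exceeds that limit, so A slips over B and the interface friction becomes kinetic: f₁ = μ_k N₁ = 0.05×951.6 = 47.6 N.
By Newton's third law B feels 47.6 N forward from A. With B stationary, the floor's static friction on B balances it: f₂ = 47.6 N (well within μ_s(m_A+m_B)g = 268.4 N).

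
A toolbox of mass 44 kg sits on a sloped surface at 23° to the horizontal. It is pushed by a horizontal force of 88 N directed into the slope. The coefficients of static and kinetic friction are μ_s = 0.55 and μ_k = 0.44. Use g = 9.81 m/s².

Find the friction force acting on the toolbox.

f ≈ 87.7 N (up the incline)

Normal direction: N = m g cos θ + P sin θ = 431.7 N.
Parallel to the incline: P cos θ − m g sin θ = 81 − 168.7 = -87.65 N; the friction needed to balance this is 87.65 N acting up the slope.
Maximum static friction: μ_s N = 0.55 × 431.7 = 237.4 N.
Since 87.65 N is within the 237.4 N limit, the toolbox stays put and friction is exactly 87.7 N.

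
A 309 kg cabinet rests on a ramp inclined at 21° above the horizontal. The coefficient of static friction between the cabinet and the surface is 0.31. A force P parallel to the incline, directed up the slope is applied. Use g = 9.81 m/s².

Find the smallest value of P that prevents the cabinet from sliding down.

P_min ≈ 209 N

The cabinet tends to slide down (tan θ > μ_s), so at the point of impending slip friction acts up-slope at its limit: f = μ_s N.
P is parallel to the surface, so N = m g cos θ = 2830 N.
Along the incline: P + μ_s N = m g sin θ, so P = 1090 − 0.31×2830 = 209 N.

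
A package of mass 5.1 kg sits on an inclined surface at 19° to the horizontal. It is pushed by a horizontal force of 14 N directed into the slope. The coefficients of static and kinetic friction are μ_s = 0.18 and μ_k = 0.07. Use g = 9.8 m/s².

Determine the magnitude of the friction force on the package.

Resolve perpendicular to the incline: N = m g cos θ + P sin θ = 5.1×9.8×cos 19° + 14×sin 19° = 51.81 N.
Along the incline, the net driving force (taking up-slope positive) is P cos θ − m g sin θ = 13.24 − 16.27 = -3.035 N, so equilibrium requires friction f = 3.035 N (up-slope).
The limit of static friction is μ_s N = 9.327 N.
|f_req| = 3.035 ≤ 9.327 N → the package is in equilibrium; friction equals the required value.

f ≈ 3.03 N (up the incline)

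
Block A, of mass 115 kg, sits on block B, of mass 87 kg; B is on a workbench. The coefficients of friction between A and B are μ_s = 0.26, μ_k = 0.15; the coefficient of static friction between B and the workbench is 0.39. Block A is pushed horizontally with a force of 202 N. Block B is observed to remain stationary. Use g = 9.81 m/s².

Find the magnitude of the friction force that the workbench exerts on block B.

f ≈ 202 N

The normal force B exerts on A is simply A's weight, N₁ = 1128 N.
So the A–B interface can sustain at most μ_s N₁ = 293.3 N of static friction.
Since P = 202 N ≤ 293.3 N, A does not slip on B; friction on A equals P = 202 N.
By Newton's third law B feels 202 N forward from A. With B stationary, the floor's static friction on B balances it: f₂ = 202 N (well within μ_s(m_A+m_B)g = 772.8 N).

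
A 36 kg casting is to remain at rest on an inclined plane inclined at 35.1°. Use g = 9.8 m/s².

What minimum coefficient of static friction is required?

μ_s,min ≈ 0.703

At the slip threshold m g sin θ = μ_s m g cos θ, so μ_s,min = tan θ.
μ_s,min = tan 35.1° = 0.703.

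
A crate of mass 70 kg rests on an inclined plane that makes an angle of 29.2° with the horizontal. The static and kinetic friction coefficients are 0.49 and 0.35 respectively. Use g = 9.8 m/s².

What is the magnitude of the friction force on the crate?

f ≈ 210 N (up the incline)

Normal force: N = m g cos θ = 70 × 9.8 × cos 29.2° = 598.8 N.
For equilibrium along the incline, friction must balance the weight component: f = m g sin θ = 334.7 N up the slope.
Maximum static friction available: μ_s N = 0.49 × 598.8 = 293.4 N.
Since |334.7| > 293.4 N, static friction cannot hold it; the crate slides down the incline and kinetic friction applies: f = μ_k N = 0.35 × 598.8 = 210 N.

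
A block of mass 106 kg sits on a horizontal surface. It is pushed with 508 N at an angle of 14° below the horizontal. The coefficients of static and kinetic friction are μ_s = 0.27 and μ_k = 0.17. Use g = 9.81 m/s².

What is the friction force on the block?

f ≈ 198 N

The vertical component of P adds to the normal force: N = m g + P sin α = 1040 + 122.9 = 1163 N.
The horizontal driving force is P cos α = 492.9 N, so equilibrium needs friction f = 492.9 N.
The static-friction limit is μ_s N = 313.9 N.
492.9 > 313.9 N → the block slides; f = μ_k N = 0.17×1163 = 198 N.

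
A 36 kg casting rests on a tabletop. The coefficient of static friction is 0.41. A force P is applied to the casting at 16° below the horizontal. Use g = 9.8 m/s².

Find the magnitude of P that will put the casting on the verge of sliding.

P ≈ 171 N

N = m g + P sin α (the push presses the casting into the tabletop).
At impending slip, P cos α = μ_s N = μ_s (m g + P sin α).
Solving: P (cos α − μ_s sin α) = μ_s m g → P = 0.41×353/(cos 16° − 0.41 sin 16°) = 145/0.8483 = 171 N.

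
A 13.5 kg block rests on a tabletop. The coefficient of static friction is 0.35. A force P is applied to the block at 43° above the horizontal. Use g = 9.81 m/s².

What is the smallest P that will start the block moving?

P ≈ 47.8 N

N = m g − P sin α (the pull lifts the block).
At impending slip, P cos α = μ_s N = μ_s (m g − P sin α).
Solving: P (cos α + μ_s sin α) = μ_s m g → P = 0.35×132/(cos 43° + 0.35 sin 43°) = 46.4/0.9701 = 47.8 N.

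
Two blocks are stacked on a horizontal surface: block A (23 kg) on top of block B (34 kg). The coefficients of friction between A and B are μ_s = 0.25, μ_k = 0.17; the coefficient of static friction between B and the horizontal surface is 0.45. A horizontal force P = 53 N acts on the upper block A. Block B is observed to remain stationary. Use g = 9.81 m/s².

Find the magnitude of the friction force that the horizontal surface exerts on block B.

Between the blocks, N₁ = m_A g = 225.6 N.
Maximum static friction on A from B: μ_s N₁ = 0.25×225.6 = 56.41 N.
P = 53 N is within that limit, so A and B move together (both at rest); the A–B friction is simply f₁ = P = 53 N.
By Newton's third law B feels 53 N forward from A. With B stationary, the floor's static friction on B balances it: f₂ = 53 N (well within μ_s(m_A+m_B)g = 251.6 N).

f ≈ 53 N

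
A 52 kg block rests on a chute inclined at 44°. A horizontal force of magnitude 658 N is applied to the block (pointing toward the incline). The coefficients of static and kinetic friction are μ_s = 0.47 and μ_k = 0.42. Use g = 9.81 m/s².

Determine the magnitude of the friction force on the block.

Resolve perpendicular to the incline: N = m g cos θ + P sin θ = 52×9.81×cos 44° + 658×sin 44° = 824 N.
Along the incline, the net driving force (taking up-slope positive) is P cos θ − m g sin θ = 473.3 − 354.4 = 119 N, so equilibrium requires friction f = -119 N (down-slope).
Maximum static friction: μ_s N = 0.47 × 824 = 387.3 N.
Since 119 N is within the 387.3 N limit, the block stays put and friction is exactly 119 N.

f ≈ 119 N (down the incline)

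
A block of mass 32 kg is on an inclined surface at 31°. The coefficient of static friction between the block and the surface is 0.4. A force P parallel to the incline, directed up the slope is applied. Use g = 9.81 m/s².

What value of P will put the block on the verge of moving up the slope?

P ≈ 269 N

At impending motion up the slope, friction acts down-slope at its limit: f = μ_s N.
P is parallel to the surface, so N = m g cos θ = 269 N.
Along the incline: P = m g sin θ + μ_s N = 162 + 0.4×269 = 269 N.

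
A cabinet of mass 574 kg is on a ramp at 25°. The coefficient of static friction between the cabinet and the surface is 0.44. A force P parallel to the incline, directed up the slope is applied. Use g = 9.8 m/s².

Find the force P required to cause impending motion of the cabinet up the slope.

P ≈ 4620 N

At impending motion up the slope, friction acts down-slope at its limit: f = μ_s N.
P is parallel to the surface, so N = m g cos θ = 5100 N.
Along the incline: P = m g sin θ + μ_s N = 2380 + 0.44×5100 = 4620 N.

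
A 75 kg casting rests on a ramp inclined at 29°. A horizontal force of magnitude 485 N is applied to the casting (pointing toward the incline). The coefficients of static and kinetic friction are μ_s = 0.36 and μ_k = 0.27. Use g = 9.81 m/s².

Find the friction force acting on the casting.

f ≈ 67.5 N (down the incline)

Resolve perpendicular to the incline: N = m g cos θ + P sin θ = 75×9.81×cos 29° + 485×sin 29° = 878.6 N.
Along the incline, the net driving force (taking up-slope positive) is P cos θ − m g sin θ = 424.2 − 356.7 = 67.49 N, so equilibrium requires friction f = -67.49 N (down-slope).
Maximum static friction: μ_s N = 0.36 × 878.6 = 316.3 N.
Since 67.49 N is within the 316.3 N limit, the casting stays put and friction is exactly 67.5 N.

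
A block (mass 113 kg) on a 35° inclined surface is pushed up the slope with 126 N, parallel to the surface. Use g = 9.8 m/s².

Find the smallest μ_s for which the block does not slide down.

N = m g cos θ = 907.1 N.
Friction must make up the shortfall along the incline: f = m g sin θ − P = 635.2 − 126 = 509.2 N.
At the threshold f = μ_s N, so μ_s,min = 509.2/907.1 = 0.561.

μ_s,min ≈ 0.561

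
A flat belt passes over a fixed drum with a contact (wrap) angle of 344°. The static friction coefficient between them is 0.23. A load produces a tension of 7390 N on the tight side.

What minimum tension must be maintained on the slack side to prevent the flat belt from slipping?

Capstan equation at impending slip: T_tight/T_slack = e^{μβ}.
β = 344° = 6.004 rad; e^{μβ} = e^{0.23×6.004} = 3.978.
T_slack = T_tight / e^{μβ} = 7390 / 3.978 = 1860 N.

T_min ≈ 1860 N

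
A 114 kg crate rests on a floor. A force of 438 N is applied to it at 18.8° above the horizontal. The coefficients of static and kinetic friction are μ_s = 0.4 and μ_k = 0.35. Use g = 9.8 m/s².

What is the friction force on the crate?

f ≈ 342 N

The vertical component of P reduces the normal force: N = m g − P sin α = 1117 − 141.2 = 976 N.
Horizontally, friction must balance P cos α = 414.6 N.
μ_s N = 0.4 × 976 = 390.4 N.
The required friction exceeds μ_s N, so the crate moves and f = μ_k N = 342 N.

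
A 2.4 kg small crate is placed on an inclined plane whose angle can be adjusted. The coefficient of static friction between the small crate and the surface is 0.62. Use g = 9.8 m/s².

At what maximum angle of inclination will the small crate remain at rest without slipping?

At the slip threshold, m g sin θ = μ_s · m g cos θ, so tan θ = μ_s.
θ_max = arctan(0.62) = 31.8°.

θ_max ≈ 31.8°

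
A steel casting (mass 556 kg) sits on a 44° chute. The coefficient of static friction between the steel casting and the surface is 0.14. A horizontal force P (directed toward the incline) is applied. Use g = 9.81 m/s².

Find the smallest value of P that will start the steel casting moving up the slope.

At impending motion up the slope, friction acts down-slope at its limit: f = μ_s N.
Perpendicular to the incline: N = m g cos θ + P sin θ.
Along the incline: P cos θ = m g sin θ + μ_s N = m g sin θ + μ_s (m g cos θ + P sin θ).
Solving, P (cos θ − μ_s sin θ) = m g (sin θ + μ_s cos θ), so P = 556×9.81×(sin 44° + 0.14 cos 44°)/(cos 44° − 0.14 sin 44°) = 5450×0.7954/0.6221 = 6970 N.

P ≈ 6970 N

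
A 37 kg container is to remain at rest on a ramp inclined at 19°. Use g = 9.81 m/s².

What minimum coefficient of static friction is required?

At the slip threshold m g sin θ = μ_s m g cos θ, so μ_s,min = tan θ.
μ_s,min = tan 19° = 0.344.

μ_s,min ≈ 0.344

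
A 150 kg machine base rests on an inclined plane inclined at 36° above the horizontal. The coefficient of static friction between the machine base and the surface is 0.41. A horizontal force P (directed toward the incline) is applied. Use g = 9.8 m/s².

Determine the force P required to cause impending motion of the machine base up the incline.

At impending motion up the slope, friction acts down-slope at its limit: f = μ_s N.
Perpendicular to the incline: N = m g cos θ + P sin θ.
Along the incline: P cos θ = m g sin θ + μ_s N = m g sin θ + μ_s (m g cos θ + P sin θ).
Solving, P (cos θ − μ_s sin θ) = m g (sin θ + μ_s cos θ), so P = 150×9.8×(sin 36° + 0.41 cos 36°)/(cos 36° − 0.41 sin 36°) = 1470×0.9195/0.568 = 2380 N.

P ≈ 2380 N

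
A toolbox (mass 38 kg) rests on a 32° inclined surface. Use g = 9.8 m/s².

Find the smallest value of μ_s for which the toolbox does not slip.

At the slip threshold m g sin θ = μ_s m g cos θ, so μ_s,min = tan θ.
μ_s,min = tan 32° = 0.625.

μ_s,min ≈ 0.625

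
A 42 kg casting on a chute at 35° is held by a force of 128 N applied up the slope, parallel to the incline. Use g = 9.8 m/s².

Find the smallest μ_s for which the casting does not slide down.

μ_s,min ≈ 0.321

N = m g cos θ = 337.2 N.
Friction must make up the shortfall along the incline: f = m g sin θ − P = 236.1 − 128 = 108.1 N.
At the threshold f = μ_s N, so μ_s,min = 108.1/337.2 = 0.321.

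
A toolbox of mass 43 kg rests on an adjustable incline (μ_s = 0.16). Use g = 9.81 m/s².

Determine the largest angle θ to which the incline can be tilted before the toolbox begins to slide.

θ_max ≈ 9.09°

At the slip threshold, m g sin θ = μ_s · m g cos θ, so tan θ = μ_s.
θ_max = arctan(0.16) = 9.09°.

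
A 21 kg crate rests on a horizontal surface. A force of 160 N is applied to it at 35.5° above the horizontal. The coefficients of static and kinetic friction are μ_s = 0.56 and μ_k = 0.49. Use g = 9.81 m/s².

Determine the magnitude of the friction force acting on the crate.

f ≈ 55.4 N

N = m g − P sin α = 206 − 160×sin 35.5° = 113.1 N.
Horizontally, friction must balance P cos α = 130.3 N.
μ_s N = 0.56 × 113.1 = 63.33 N.
The required friction exceeds μ_s N, so the crate moves and f = μ_k N = 55.4 N.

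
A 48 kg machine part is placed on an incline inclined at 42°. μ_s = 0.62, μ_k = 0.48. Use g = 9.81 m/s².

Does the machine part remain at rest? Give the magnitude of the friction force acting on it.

N = m g cos θ = 350 N.
Down-slope weight component: m g sin θ = 315 N.
μ_s N = 217 N.
315 > 217 N, so it slides; kinetic friction f = μ_k N = 0.48×350 = 168 N.

f ≈ 168 N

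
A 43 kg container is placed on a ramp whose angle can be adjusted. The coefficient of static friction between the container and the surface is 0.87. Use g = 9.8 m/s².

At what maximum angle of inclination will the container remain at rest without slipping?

θ_max ≈ 41°

At the slip threshold, m g sin θ = μ_s · m g cos θ, so tan θ = μ_s.
θ_max = arctan(0.87) = 41°.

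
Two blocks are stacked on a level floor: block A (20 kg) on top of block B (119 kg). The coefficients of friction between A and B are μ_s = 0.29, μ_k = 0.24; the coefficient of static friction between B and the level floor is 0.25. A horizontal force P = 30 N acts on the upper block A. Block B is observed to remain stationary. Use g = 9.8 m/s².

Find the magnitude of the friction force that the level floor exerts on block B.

The normal force B exerts on A is simply A's weight, N₁ = 196 N.
Maximum static friction on A from B: μ_s N₁ = 0.29×196 = 56.84 N.
P = 30 N is within that limit, so A and B move together (both at rest); the A–B friction is simply f₁ = P = 30 N.
By Newton's third law B feels 30 N forward from A. With B stationary, the floor's static friction on B balances it: f₂ = 30 N (well within μ_s(m_A+m_B)g = 340.6 N).

f ≈ 30 N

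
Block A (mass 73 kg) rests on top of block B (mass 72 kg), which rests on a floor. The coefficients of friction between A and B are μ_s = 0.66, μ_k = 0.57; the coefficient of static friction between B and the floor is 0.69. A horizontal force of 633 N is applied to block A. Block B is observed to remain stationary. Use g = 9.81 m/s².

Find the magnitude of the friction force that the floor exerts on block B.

The normal force B exerts on A is simply A's weight, N₁ = 716.1 N.
So the A–B interface can sustain at most μ_s N₁ = 472.6 N of static friction.
P = 633 N exceeds that limit, so A slips over B and the interface friction becomes kinetic: f₁ = μ_k N₁ = 0.57×716.1 = 408 N.
B experiences an equal 408 N forward from A (third law). B is in equilibrium, so the floor supplies f₂ = 408 N of static friction (limit μ_s(m_A+m_B)g = 981.5 N, not exceeded).

f ≈ 408 N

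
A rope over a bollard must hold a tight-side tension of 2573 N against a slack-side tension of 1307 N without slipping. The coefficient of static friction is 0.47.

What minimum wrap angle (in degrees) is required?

β_min ≈ 82.6°

T₂/T₁ = e^{μβ} → β = ln(T₂/T₁)/μ.
β = ln(2573/1307)/0.47 = 0.6773/0.47 = 1.441 rad.
In degrees: β = 1.441 × 180/π = 82.6°.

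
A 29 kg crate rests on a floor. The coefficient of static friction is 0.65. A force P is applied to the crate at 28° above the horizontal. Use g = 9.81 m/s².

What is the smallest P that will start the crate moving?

N = m g − P sin α (the pull lifts the crate).
At impending slip, P cos α = μ_s N = μ_s (m g − P sin α).
Solving: P (cos α + μ_s sin α) = μ_s m g → P = 0.65×284/(cos 28° + 0.65 sin 28°) = 185/1.188 = 156 N.

P ≈ 156 N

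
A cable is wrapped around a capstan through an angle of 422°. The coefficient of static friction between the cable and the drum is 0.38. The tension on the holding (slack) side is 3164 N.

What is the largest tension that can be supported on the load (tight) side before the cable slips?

At impending slip the capstan equation gives T₂/T₁ = e^{μβ} with β in radians.
β = 422° × π/180 = 7.365 rad.
e^{μβ} = e^{0.38×7.365} = 16.43.
T₂ = T₁ · e^{μβ} = 3164 × 16.43 = 52000 N.

T_max ≈ 52000 N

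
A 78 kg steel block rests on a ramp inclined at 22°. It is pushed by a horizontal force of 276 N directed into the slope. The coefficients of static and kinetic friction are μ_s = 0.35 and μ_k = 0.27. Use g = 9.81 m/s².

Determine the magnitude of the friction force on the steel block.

f ≈ 30.7 N (up the incline)

Normal direction: N = m g cos θ + P sin θ = 812.9 N.
Parallel to the incline: P cos θ − m g sin θ = 255.9 − 286.6 = -30.74 N; the friction needed to balance this is 30.74 N acting up the slope.
Maximum static friction: μ_s N = 0.35 × 812.9 = 284.5 N.
Since 30.74 N is within the 284.5 N limit, the steel block stays put and friction is exactly 30.7 N.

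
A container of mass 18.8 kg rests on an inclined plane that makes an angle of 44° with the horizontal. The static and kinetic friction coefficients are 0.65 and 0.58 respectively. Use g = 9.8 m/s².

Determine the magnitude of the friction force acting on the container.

f ≈ 76.9 N (up the incline)

Perpendicular to the surface, N = m g cos θ = 18.8·9.8·cos 44° = 132.5 N.
Along the slope the weight component is m g sin θ = 128 N; friction must supply exactly this, acting up-slope.
Maximum static friction available: μ_s N = 0.65 × 132.5 = 86.15 N.
|128| exceeds 86.15 N, so the container slips down-slope; friction is kinetic, f = μ_k N = 0.58×132.5 = 76.9 N.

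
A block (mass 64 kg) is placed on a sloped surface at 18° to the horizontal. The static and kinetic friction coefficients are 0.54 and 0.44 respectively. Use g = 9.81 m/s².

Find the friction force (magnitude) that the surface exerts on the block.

Normal force: N = m g cos θ = 64 × 9.81 × cos 18° = 597.1 N.
For equilibrium along the incline, friction must balance the weight component: f = m g sin θ = 194 N up the slope.
The static-friction ceiling is μ_s N = 0.54 × 597.1 = 322.4 N.
Since |194| ≤ 322.4 N, no slip — friction simply equals what equilibrium demands.

f ≈ 194 N (up the incline)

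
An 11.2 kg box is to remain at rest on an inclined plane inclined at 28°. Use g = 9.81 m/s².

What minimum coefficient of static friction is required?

μ_s,min ≈ 0.532

At the slip threshold m g sin θ = μ_s m g cos θ, so μ_s,min = tan θ.
μ_s,min = tan 28° = 0.532.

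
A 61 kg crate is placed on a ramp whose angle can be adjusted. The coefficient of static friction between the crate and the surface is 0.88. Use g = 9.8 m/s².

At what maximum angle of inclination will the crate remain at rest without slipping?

At the slip threshold, m g sin θ = μ_s · m g cos θ, so tan θ = μ_s.
θ_max = arctan(0.88) = 41.3°.

θ_max ≈ 41.3°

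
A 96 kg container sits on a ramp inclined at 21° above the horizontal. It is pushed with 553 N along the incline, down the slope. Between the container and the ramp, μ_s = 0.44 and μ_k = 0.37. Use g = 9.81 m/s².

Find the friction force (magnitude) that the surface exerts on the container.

The normal reaction is N = m g cos θ = 879.2 N.
For equilibrium along the incline the friction force must supply f = m g sin θ + P = 337.5 + 553 = 890.5 N (positive meaning up-slope).
Maximum static friction available: μ_s N = 0.44 × 879.2 = 386.9 N.
Since |890.5| > 386.9 N, static friction cannot hold it; the container slides down the incline and kinetic friction applies: f = μ_k N = 0.37 × 879.2 = 325 N.

f ≈ 325 N (up the incline)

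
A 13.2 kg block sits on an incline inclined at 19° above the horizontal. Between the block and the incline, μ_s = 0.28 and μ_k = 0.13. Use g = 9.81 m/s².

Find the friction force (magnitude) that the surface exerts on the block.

The normal reaction is N = m g cos θ = 122.4 N.
Along the slope the weight component is m g sin θ = 42.16 N; friction must supply exactly this, acting up-slope.
The static-friction ceiling is μ_s N = 0.28 × 122.4 = 34.28 N.
Since |42.16| > 34.28 N, static friction cannot hold it; the block slides down the incline and kinetic friction applies: f = μ_k N = 0.13 × 122.4 = 15.9 N.

f ≈ 15.9 N (up the incline)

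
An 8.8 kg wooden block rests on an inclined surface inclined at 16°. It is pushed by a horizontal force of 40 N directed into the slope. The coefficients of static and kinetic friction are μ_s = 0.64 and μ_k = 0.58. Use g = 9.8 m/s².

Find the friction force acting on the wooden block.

f ≈ 14.7 N (down the incline)

The horizontal push has a component P sin θ into the surface, so N = m g cos θ + P sin θ = 82.9 + 11.03 = 93.92 N.
Along the incline, the net driving force (taking up-slope positive) is P cos θ − m g sin θ = 38.45 − 23.77 = 14.68 N, so equilibrium requires friction f = -14.68 N (down-slope).
The limit of static friction is μ_s N = 60.11 N.
Since 14.68 N is within the 60.11 N limit, the wooden block stays put and friction is exactly 14.7 N.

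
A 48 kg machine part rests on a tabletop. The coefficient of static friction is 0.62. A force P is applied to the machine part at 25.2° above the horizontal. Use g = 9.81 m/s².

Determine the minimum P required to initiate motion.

P ≈ 250 N

N = m g − P sin α (the pull lifts the machine part).
At impending slip, P cos α = μ_s N = μ_s (m g − P sin α).
Solving: P (cos α + μ_s sin α) = μ_s m g → P = 0.62×471/(cos 25.2° + 0.62 sin 25.2°) = 292/1.169 = 250 N.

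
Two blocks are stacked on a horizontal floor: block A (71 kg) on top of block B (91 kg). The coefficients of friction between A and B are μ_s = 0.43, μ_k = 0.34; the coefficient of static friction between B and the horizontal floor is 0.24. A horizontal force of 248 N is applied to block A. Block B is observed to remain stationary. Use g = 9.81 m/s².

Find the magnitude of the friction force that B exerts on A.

f ≈ 248 N

Between the blocks, N₁ = m_A g = 696.5 N.
Maximum static friction on A from B: μ_s N₁ = 0.43×696.5 = 299.5 N.
Since P = 248 N ≤ 299.5 N, A does not slip on B; friction on A equals P = 248 N.
B experiences an equal 248 N forward from A (third law). B is in equilibrium, so the floor supplies f₂ = 248 N of static friction (limit μ_s(m_A+m_B)g = 381.4 N, not exceeded).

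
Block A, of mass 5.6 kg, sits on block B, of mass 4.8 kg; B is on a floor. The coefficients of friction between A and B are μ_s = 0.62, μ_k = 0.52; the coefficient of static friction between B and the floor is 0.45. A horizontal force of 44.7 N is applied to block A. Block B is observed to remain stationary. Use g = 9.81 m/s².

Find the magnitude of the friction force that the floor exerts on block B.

The normal force B exerts on A is simply A's weight, N₁ = 54.94 N.
So the A–B interface can sustain at most μ_s N₁ = 34.06 N of static friction.
P = 44.7 N exceeds that limit, so A slips over B and the interface friction becomes kinetic: f₁ = μ_k N₁ = 0.52×54.94 = 28.6 N.
B experiences an equal 28.6 N forward from A (third law). B is in equilibrium, so the floor supplies f₂ = 28.6 N of static friction (limit μ_s(m_A+m_B)g = 45.91 N, not exceeded).

f ≈ 28.6 N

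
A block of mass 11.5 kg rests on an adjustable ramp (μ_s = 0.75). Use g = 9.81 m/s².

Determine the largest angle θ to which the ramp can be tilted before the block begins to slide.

At the slip threshold, m g sin θ = μ_s · m g cos θ, so tan θ = μ_s.
θ_max = arctan(0.75) = 36.9°.

θ_max ≈ 36.9°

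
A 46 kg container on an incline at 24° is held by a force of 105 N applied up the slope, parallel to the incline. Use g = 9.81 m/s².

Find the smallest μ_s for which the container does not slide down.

N = m g cos θ = 412.2 N.
Friction must make up the shortfall along the incline: f = m g sin θ − P = 183.5 − 105 = 78.54 N.
At the threshold f = μ_s N, so μ_s,min = 78.54/412.2 = 0.191.

μ_s,min ≈ 0.191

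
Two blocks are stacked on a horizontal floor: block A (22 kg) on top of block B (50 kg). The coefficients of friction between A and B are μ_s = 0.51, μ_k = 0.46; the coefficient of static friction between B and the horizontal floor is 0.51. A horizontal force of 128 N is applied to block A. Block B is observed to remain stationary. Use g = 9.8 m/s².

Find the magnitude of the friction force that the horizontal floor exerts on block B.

The normal force B exerts on A is simply A's weight, N₁ = 215.6 N.
So the A–B interface can sustain at most μ_s N₁ = 110 N of static friction.
Since P = 128 N > 110 N, A slides on B; the A–B friction is kinetic: f₁ = μ_k N₁ = 0.46×215.6 = 99.2 N.
B experiences an equal 99.2 N forward from A (third law). B is in equilibrium, so the floor supplies f₂ = 99.2 N of static friction (limit μ_s(m_A+m_B)g = 359.9 N, not exceeded).

f ≈ 99.2 N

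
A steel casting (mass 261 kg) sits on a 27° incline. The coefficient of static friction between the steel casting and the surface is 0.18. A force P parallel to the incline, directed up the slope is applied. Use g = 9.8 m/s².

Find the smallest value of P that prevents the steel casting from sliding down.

The steel casting tends to slide down (tan θ > μ_s), so at the point of impending slip friction acts up-slope at its limit: f = μ_s N.
P is parallel to the surface, so N = m g cos θ = 2280 N.
Along the incline: P + μ_s N = m g sin θ, so P = 1160 − 0.18×2280 = 751 N.

P_min ≈ 751 N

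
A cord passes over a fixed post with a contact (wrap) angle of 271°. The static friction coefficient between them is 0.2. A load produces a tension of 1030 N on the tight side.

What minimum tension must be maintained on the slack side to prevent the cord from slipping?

T_min ≈ 400 N

Capstan equation at impending slip: T_tight/T_slack = e^{μβ}.
β = 271° = 4.73 rad; e^{μβ} = e^{0.2×4.73} = 2.575.
T_slack = T_tight / e^{μβ} = 1030 / 2.575 = 400 N.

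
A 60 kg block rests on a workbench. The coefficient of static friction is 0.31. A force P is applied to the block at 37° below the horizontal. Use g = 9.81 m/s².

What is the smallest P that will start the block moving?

P ≈ 298 N

N = m g + P sin α (the push presses the block into the workbench).
At impending slip, P cos α = μ_s N = μ_s (m g + P sin α).
Solving: P (cos α − μ_s sin α) = μ_s m g → P = 0.31×589/(cos 37° − 0.31 sin 37°) = 182/0.6121 = 298 N.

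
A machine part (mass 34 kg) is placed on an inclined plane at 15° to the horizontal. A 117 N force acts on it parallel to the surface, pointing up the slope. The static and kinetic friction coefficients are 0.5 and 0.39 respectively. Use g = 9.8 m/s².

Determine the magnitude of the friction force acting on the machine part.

Perpendicular to the surface, N = m g cos θ = 34·9.8·cos 15° = 321.8 N.
For equilibrium along the incline the friction force must supply f = m g sin θ − P = 86.24 − 117 = -30.76 N (positive meaning up-slope).
The static-friction ceiling is μ_s N = 0.5 × 321.8 = 160.9 N.
Since |-30.76| ≤ 160.9 N, the machine part remains in static equilibrium and friction takes exactly the required value.

f ≈ 30.8 N (down the incline)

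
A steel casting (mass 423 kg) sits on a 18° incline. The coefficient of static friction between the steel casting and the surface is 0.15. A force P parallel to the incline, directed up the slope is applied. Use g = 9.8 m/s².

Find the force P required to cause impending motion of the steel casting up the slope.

At impending motion up the slope, friction acts down-slope at its limit: f = μ_s N.
P is parallel to the surface, so N = m g cos θ = 3940 N.
Along the incline: P = m g sin θ + μ_s N = 1280 + 0.15×3940 = 1870 N.

P ≈ 1870 N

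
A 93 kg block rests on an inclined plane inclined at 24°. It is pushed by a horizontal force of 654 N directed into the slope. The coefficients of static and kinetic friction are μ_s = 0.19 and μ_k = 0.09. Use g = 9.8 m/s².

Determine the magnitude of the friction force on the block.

The horizontal push has a component P sin θ into the surface, so N = m g cos θ + P sin θ = 832.6 + 266 = 1099 N.
Along the incline, the net driving force (taking up-slope positive) is P cos θ − m g sin θ = 597.5 − 370.7 = 226.8 N, so equilibrium requires friction f = -226.8 N (down-slope).
Maximum static friction: μ_s N = 0.19 × 1099 = 208.7 N.
|f_req| = 226.8 > 208.7 N → the block slides up the incline; f = μ_k N = 0.09 × 1099 = 98.9 N.

f ≈ 98.9 N (down the incline)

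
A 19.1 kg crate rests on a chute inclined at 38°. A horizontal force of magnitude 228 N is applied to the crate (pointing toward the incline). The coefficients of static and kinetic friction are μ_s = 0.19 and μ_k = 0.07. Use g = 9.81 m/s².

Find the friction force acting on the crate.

f ≈ 20.2 N (down the incline)

The horizontal push has a component P sin θ into the surface, so N = m g cos θ + P sin θ = 147.7 + 140.4 = 288 N.
Along the incline, the net driving force (taking up-slope positive) is P cos θ − m g sin θ = 179.7 − 115.4 = 64.31 N, so equilibrium requires friction f = -64.31 N (down-slope).
Maximum static friction: μ_s N = 0.19 × 288 = 54.72 N.
|f_req| = 64.31 > 54.72 N → the crate slides up the incline; f = μ_k N = 0.07 × 288 = 20.2 N.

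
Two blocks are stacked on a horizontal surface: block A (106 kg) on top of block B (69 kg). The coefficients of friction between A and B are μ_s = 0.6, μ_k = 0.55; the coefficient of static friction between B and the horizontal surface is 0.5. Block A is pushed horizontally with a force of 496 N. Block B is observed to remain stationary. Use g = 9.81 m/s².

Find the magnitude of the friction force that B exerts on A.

Between the blocks, N₁ = m_A g = 1040 N.
So the A–B interface can sustain at most μ_s N₁ = 623.9 N of static friction.
Since P = 496 N ≤ 623.9 N, A does not slip on B; friction on A equals P = 496 N.
B experiences an equal 496 N forward from A (third law). B is in equilibrium, so the floor supplies f₂ = 496 N of static friction (limit μ_s(m_A+m_B)g = 858.4 N, not exceeded).

f ≈ 496 N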